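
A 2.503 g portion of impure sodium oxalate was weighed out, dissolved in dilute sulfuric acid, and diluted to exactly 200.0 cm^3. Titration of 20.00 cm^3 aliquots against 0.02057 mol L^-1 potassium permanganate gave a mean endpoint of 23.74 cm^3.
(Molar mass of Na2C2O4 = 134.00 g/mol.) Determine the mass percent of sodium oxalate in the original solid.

2 MnO4^- + 5 C2O4^2- + 16 H^+ → 2 Mn^2+ + 10 CO2 + 8 H2O
n(KMnO4) per titration = 0.02374 × 0.02057 = 4.883 × 10^-4 mol
From the 5:2 ratio, n(Na2C2O4) in each aliquot = 5/2 × 4.883 × 10^-4 = 1.221 × 10^-3 mol
n(Na2C2O4) in the whole flask = 1.221 × 10^-3 × 200.0/20.00 = 0.01221 mol
mass of Na2C2O4 = 0.01221 × 134.00 = 1.636 g
% Na2C2O4 = 1.636 / 2.503 × 100 = 65.36 %

65.36 %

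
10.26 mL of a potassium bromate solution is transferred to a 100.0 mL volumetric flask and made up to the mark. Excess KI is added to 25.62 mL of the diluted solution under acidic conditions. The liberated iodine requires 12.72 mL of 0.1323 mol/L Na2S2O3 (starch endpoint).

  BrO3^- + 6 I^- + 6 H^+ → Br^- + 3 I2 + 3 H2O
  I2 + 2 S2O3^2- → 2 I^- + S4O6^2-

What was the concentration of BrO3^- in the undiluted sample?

0.1067 mol/L

n(S2O3^2-) = 0.01272 × 0.1323 = 1.683 × 10^-3 mol
n(I2) = n(S2O3^2-)/2 = 8.414 × 10^-4 mol
From the 1:3 ratio, n(BrO3^-) in the aliquot = 1/3 × 8.414 × 10^-4 = 2.805 × 10^-4 mol
[BrO3^-]_dilute = 2.805 × 10^-4 / 0.02562 = 0.01095 mol/L
[BrO3^-]_original = 0.01095 × 100.0/10.26 = 0.1067 mol/L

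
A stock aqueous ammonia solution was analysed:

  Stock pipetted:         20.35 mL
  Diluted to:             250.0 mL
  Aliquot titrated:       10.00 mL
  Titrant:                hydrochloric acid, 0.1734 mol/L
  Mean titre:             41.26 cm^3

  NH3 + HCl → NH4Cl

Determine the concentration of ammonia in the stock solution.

8.789 mol/L

n(HCl) = 0.04126 × 0.1734 = 7.154 × 10^-3 mol
n(NH3) in the aliquot = 7.154 × 10^-3 mol (1:1 ratio)
[NH3]_dilute = 7.154 × 10^-3 / 0.01000 = 0.7154 mol/L
Dilution factor = 250.0 / 20.35 = 12.29
[NH3]_stock = 0.7154 × 12.29 = 8.789 mol/L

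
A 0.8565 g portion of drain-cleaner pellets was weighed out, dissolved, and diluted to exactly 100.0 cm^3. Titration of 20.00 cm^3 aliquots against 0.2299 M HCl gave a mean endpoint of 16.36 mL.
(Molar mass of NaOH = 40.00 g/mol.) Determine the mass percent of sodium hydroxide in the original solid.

87.83 %

NaOH + HCl → NaCl + H2O
n(HCl) per titration = 0.01636 × 0.2299 = 3.761 × 10^-3 mol
n(NaOH) in each aliquot = 3.761 × 10^-3 mol (1:1 ratio)
n(NaOH) in the whole flask = 3.761 × 10^-3 × 100.0/20.00 = 0.01881 mol
mass of NaOH = 0.01881 × 40.00 = 0.7522 g
% NaOH = 0.7522 / 0.8565 × 100 = 87.83 %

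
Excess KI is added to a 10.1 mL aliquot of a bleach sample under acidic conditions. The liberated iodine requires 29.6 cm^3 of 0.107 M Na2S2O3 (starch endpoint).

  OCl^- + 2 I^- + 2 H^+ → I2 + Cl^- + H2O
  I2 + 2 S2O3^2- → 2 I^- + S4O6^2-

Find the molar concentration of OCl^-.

0.157 M

n(S2O3^2-) = 0.0296 × 0.107 = 3.17 × 10^-3 mol
n(I2) = n(S2O3^2-)/2 = 1.58 × 10^-3 mol
n(OCl^-) in the aliquot = 1.58 × 10^-3 mol (1:1 ratio)
[OCl^-] = 1.58 × 10^-3 / 0.0101 = 0.157 mol/L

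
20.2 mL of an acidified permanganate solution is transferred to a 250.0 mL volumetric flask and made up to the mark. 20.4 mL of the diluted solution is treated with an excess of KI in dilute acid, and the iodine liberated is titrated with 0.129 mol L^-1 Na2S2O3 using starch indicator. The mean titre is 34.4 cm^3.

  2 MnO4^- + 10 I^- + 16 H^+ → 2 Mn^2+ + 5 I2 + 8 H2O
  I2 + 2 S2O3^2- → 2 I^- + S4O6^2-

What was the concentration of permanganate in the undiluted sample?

n(S2O3^2-) = 0.0344 × 0.129 = 4.44 × 10^-3 mol
n(I2) = n(S2O3^2-)/2 = 2.22 × 10^-3 mol
From the 2:5 ratio, n(MnO4^-) in the aliquot = 2/5 × 2.22 × 10^-3 = 8.88 × 10^-4 mol
[MnO4^-]_dilute = 8.88 × 10^-4 / 0.0204 = 0.0435 mol/L
[MnO4^-]_original = 0.0435 × 250.0/20.2 = 0.538 mol/L

0.538 mol/L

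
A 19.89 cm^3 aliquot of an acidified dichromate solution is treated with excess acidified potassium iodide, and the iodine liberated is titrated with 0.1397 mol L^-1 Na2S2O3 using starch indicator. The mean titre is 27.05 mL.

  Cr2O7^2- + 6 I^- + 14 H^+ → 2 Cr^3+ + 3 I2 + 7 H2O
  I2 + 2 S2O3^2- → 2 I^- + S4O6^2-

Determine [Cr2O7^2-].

0.03166 mol/L

n(S2O3^2-) = 0.02705 × 0.1397 = 3.779 × 10^-3 mol
n(I2) = n(S2O3^2-)/2 = 1.889 × 10^-3 mol
From the 1:3 ratio, n(Cr2O7^2-) in the aliquot = 1/3 × 1.889 × 10^-3 = 6.298 × 10^-4 mol
[Cr2O7^2-] = 6.298 × 10^-4 / 0.01989 = 0.03166 mol/L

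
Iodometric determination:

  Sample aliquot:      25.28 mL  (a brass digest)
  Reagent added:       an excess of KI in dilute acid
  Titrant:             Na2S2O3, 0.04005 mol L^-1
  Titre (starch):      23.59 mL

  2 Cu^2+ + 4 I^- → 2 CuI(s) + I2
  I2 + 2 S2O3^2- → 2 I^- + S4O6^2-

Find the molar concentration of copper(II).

n(S2O3^2-) = 0.02359 × 0.04005 = 9.448 × 10^-4 mol
n(I2) = n(S2O3^2-)/2 = 4.724 × 10^-4 mol
From the 2:1 ratio, n(Cu2+) in the aliquot = 2/1 × 4.724 × 10^-4 = 9.448 × 10^-4 mol
[Cu2+] = 9.448 × 10^-4 / 0.02528 = 0.03737 mol/L

0.03737 mol/L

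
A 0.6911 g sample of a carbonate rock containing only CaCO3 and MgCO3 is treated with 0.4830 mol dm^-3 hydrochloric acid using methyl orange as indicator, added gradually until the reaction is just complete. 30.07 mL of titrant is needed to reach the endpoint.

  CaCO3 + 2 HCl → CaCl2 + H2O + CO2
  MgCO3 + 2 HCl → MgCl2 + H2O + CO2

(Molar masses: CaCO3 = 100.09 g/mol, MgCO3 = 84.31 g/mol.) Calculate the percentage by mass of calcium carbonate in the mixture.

72.37 %

n(HCl) = 0.03007 × 0.4830 = 0.01452 mol
Let x = n(CaCO3), y = n(MgCO3).
Titrant: 2x + 2y = 0.01452;  mass: 100.09x + 84.31y = 0.6911
Solving, x = 4.997 × 10^-3 mol, y = 2.265 × 10^-3 mol
mass of CaCO3 = 4.997 × 10^-3 × 100.09 = 0.5001 g
% CaCO3 = 0.5001 / 0.6911 × 100 = 72.37 %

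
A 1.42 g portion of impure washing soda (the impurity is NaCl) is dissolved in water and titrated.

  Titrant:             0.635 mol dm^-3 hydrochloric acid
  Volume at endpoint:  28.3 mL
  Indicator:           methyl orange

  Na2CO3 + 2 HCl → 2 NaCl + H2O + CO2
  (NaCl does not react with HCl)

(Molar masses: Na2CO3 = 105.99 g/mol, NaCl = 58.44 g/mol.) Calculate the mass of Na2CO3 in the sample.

0.952 g

n(HCl) = 0.0283 × 0.635 = 0.0180 mol
Let x = n(Na2CO3), y = n(NaCl).
Titrant: 2x = 0.0180;  mass: 105.99x + 58.44y = 1.42
Solving, x = 8.99 × 10^-3 mol, y = 8.00 × 10^-3 mol
mass of Na2CO3 = 8.99 × 10^-3 × 105.99 = 0.952 g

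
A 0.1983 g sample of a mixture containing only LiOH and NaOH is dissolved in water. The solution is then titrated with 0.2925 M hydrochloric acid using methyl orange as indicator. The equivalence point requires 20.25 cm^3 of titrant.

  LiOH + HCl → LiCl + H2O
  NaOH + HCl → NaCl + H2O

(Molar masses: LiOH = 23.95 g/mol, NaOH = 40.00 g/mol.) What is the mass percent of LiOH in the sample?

n(HCl) = 0.02025 × 0.2925 = 5.923 × 10^-3 mol
Let x = n(LiOH), y = n(NaOH).
Titrant: 1x + 1y = 5.923 × 10^-3;  mass: 23.95x + 40.00y = 0.1983
Solving, x = 2.407 × 10^-3 mol, y = 3.517 × 10^-3 mol
mass of LiOH = 2.407 × 10^-3 × 23.95 = 0.05764 g
% LiOH = 0.05764 / 0.1983 × 100 = 29.07 %

29.07 %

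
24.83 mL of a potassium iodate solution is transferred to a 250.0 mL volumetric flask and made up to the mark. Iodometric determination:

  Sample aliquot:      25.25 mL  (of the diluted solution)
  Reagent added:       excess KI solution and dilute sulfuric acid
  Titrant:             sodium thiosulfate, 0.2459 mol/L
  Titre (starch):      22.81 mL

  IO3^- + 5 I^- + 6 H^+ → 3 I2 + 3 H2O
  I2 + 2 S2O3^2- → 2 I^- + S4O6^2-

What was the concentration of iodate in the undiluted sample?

n(S2O3^2-) = 0.02281 × 0.2459 = 5.609 × 10^-3 mol
n(I2) = n(S2O3^2-)/2 = 2.804 × 10^-3 mol
From the 1:3 ratio, n(IO3^-) in the aliquot = 1/3 × 2.804 × 10^-3 = 9.348 × 10^-4 mol
[IO3^-]_dilute = 9.348 × 10^-4 / 0.02525 = 0.03702 mol/L
[IO3^-]_original = 0.03702 × 250.0/24.83 = 0.3728 mol/L

0.3728 mol/L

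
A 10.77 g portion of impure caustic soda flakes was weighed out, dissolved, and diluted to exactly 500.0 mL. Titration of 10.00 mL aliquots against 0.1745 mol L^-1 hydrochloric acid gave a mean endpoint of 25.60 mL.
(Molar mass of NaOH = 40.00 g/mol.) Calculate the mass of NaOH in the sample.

8.934 g

NaOH + HCl → NaCl + H2O
n(HCl) per titration = 0.02560 × 0.1745 = 4.467 × 10^-3 mol
n(NaOH) in each aliquot = 4.467 × 10^-3 mol (1:1 ratio)
n(NaOH) in the whole flask = 4.467 × 10^-3 × 500.0/10.00 = 0.2234 mol
mass of NaOH = 0.2234 × 40.00 = 8.934 g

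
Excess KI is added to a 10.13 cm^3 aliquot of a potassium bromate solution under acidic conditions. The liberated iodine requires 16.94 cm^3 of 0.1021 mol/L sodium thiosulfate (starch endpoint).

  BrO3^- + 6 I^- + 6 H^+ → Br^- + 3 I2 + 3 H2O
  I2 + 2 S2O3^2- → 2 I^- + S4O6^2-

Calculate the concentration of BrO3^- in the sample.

0.02846 mol/L

n(S2O3^2-) = 0.01694 × 0.1021 = 1.730 × 10^-3 mol
n(I2) = n(S2O3^2-)/2 = 8.648 × 10^-4 mol
From the 1:3 ratio, n(BrO3^-) in the aliquot = 1/3 × 8.648 × 10^-4 = 2.883 × 10^-4 mol
[BrO3^-] = 2.883 × 10^-4 / 0.01013 = 0.02846 mol/L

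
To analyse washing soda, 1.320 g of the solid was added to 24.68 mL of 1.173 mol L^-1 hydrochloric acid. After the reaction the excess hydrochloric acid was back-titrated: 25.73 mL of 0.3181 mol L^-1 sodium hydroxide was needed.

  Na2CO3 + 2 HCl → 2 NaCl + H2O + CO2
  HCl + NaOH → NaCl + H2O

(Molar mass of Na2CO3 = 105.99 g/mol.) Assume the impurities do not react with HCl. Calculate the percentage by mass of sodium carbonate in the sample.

83.37 %

n(HCl) added = 0.02468 × 1.173 = 0.02895 mol
n(NaOH) used in back-titration = 0.02573 × 0.3181 = 8.185 × 10^-3 mol
n(HCl) left over = 8.185 × 10^-3 mol (1:1 ratio)
n(HCl) consumed by analyte = 0.02895 − 8.185 × 10^-3 = 0.02076 mol
From the 1:2 ratio, n(Na2CO3) = 1/2 × 0.02076 = 0.01038 mol
mass of Na2CO3 = 0.01038 × 105.99 = 1.100 g
% Na2CO3 = 1.100 / 1.320 × 100 = 83.37 %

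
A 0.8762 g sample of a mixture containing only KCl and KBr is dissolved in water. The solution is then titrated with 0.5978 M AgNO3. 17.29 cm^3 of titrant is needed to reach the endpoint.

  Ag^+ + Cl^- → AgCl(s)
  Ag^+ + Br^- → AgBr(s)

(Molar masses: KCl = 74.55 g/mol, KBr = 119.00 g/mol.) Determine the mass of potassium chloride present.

0.5933 g

n(AgNO3) = 0.01729 × 0.5978 = 0.01034 mol
Let x = n(KCl), y = n(KBr).
Titrant: 1x + 1y = 0.01034;  mass: 74.55x + 119.00y = 0.8762
Solving, x = 7.959 × 10^-3 mol, y = 2.377 × 10^-3 mol
mass of KCl = 7.959 × 10^-3 × 74.55 = 0.5933 g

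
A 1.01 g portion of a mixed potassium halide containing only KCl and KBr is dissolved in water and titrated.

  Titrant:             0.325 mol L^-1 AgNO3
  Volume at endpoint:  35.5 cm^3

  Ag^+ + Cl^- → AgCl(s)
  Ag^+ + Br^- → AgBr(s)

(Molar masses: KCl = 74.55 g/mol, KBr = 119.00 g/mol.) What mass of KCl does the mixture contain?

n(AgNO3) = 0.0355 × 0.325 = 0.0115 mol
Let x = n(KCl), y = n(KBr).
Titrant: 1x + 1y = 0.0115;  mass: 74.55x + 119.00y = 1.01
Solving, x = 8.17 × 10^-3 mol, y = 3.37 × 10^-3 mol
mass of KCl = 8.17 × 10^-3 × 74.55 = 0.609 g

0.609 g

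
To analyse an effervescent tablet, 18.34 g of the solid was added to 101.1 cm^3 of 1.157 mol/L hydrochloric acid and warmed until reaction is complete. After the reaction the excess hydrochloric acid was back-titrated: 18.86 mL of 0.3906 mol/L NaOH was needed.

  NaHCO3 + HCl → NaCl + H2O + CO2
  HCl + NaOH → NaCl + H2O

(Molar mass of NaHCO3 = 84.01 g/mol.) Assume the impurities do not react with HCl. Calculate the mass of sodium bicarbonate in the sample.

9.208 g

n(HCl) added = 0.1011 × 1.157 = 0.1170 mol
n(NaOH) used in back-titration = 0.01886 × 0.3906 = 7.367 × 10^-3 mol
n(HCl) left over = 7.367 × 10^-3 mol (1:1 ratio)
n(HCl) consumed by analyte = 0.1170 − 7.367 × 10^-3 = 0.1096 mol
n(NaHCO3) = 0.1096 mol (1:1 ratio)
mass of NaHCO3 = 0.1096 × 84.01 = 9.208 g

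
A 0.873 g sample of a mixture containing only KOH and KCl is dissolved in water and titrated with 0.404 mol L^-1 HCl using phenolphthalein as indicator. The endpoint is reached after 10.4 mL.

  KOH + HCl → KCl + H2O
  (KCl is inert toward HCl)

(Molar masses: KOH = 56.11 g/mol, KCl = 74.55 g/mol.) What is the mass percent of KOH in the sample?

27.0 %

n(HCl) = 0.0104 × 0.404 = 4.20 × 10^-3 mol
Let x = n(KOH), y = n(KCl).
Titrant: 1x = 4.20 × 10^-3;  mass: 56.11x + 74.55y = 0.873
Solving, x = 4.20 × 10^-3 mol, y = 8.55 × 10^-3 mol
mass of KOH = 4.20 × 10^-3 × 56.11 = 0.236 g
% KOH = 0.236 / 0.873 × 100 = 27.0 %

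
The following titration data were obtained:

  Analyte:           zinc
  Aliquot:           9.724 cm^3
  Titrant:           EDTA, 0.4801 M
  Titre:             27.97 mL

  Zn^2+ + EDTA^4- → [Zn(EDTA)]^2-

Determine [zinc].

1.381 M

n(EDTA) = 0.02797 L × 0.4801 mol/L = 0.01343 mol
n(Zn2+) = 0.01343 mol (1:1 mole ratio)
[Zn2+] = 0.01343 mol / 0.009724 L = 1.381 mol/L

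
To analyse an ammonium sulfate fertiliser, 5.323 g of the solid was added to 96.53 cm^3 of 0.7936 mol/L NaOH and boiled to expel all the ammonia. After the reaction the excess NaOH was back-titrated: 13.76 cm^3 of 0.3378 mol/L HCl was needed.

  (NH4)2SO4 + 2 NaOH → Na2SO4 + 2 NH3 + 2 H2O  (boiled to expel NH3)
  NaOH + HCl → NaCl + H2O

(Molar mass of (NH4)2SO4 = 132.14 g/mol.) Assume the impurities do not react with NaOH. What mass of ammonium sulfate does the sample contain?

4.754 g

n(NaOH) added = 0.09653 × 0.7936 = 0.07661 mol
n(HCl) used in back-titration = 0.01376 × 0.3378 = 4.648 × 10^-3 mol
n(NaOH) left over = 4.648 × 10^-3 mol (1:1 ratio)
n(NaOH) consumed by analyte = 0.07661 − 4.648 × 10^-3 = 0.07196 mol
From the 1:2 ratio, n((NH4)2SO4) = 1/2 × 0.07196 = 0.03598 mol
mass of (NH4)2SO4 = 0.03598 × 132.14 = 4.754 g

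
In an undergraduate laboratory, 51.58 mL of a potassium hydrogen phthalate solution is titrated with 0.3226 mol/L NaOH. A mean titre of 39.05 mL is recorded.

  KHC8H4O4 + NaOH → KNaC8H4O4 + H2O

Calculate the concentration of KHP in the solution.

n(NaOH) = 0.03905 L × 0.3226 mol/L = 0.01260 mol
n(KHC8H4O4) = 0.01260 mol (1:1 mole ratio)
[KHC8H4O4] = 0.01260 mol / 0.05158 L = 0.2442 mol/L

0.2442 mol/L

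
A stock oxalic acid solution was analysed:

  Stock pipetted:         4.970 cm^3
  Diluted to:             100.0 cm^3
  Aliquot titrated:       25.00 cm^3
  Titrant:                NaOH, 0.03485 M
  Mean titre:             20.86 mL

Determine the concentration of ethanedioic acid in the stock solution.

H2C2O4 + 2 NaOH → Na2C2O4 + 2 H2O
n(NaOH) = 0.02086 × 0.03485 = 7.270 × 10^-4 mol
From the 1:2 ratio, n(H2C2O4) in the aliquot = 1/2 × 7.270 × 10^-4 = 3.635 × 10^-4 mol
[H2C2O4]_dilute = 3.635 × 10^-4 / 0.02500 = 0.01454 mol/L
Dilution factor = 100.0 / 4.970 = 20.12
[H2C2O4]_stock = 0.01454 × 20.12 = 0.2925 mol/L

0.2925 M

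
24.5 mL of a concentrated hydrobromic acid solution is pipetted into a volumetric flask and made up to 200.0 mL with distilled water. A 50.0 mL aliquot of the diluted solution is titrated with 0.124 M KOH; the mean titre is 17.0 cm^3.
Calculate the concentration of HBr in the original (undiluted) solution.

HBr + KOH → KBr + H2O
n(KOH) = 0.0170 × 0.124 = 2.11 × 10^-3 mol
n(HBr) in the aliquot = 2.11 × 10^-3 mol (1:1 ratio)
[HBr]_dilute = 2.11 × 10^-3 / 0.0500 = 0.0422 mol/L
Dilution factor = 200.0 / 24.5 = 8.163
[HBr]_stock = 0.0422 × 8.163 = 0.344 mol/L

0.344 M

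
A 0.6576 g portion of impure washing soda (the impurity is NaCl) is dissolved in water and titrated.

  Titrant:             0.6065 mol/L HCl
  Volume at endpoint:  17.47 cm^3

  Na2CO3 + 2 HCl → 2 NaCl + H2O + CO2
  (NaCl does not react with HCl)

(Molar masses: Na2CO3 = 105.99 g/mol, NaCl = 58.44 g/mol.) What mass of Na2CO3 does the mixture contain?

0.5615 g

n(HCl) = 0.01747 × 0.6065 = 0.01060 mol
Let x = n(Na2CO3), y = n(NaCl).
Titrant: 2x = 0.01060;  mass: 105.99x + 58.44y = 0.6576
Solving, x = 5.298 × 10^-3 mol, y = 1.644 × 10^-3 mol
mass of Na2CO3 = 5.298 × 10^-3 × 105.99 = 0.5615 g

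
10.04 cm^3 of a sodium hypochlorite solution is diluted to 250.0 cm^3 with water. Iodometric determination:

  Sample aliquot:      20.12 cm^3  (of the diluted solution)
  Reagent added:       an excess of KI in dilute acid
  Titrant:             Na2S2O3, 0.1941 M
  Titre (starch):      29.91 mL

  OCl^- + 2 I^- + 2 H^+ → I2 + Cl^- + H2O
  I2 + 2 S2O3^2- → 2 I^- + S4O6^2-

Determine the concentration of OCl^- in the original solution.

n(S2O3^2-) = 0.02991 × 0.1941 = 5.806 × 10^-3 mol
n(I2) = n(S2O3^2-)/2 = 2.903 × 10^-3 mol
n(OCl^-) in the aliquot = 2.903 × 10^-3 mol (1:1 ratio)
[OCl^-]_dilute = 2.903 × 10^-3 / 0.02012 = 0.1443 mol/L
[OCl^-]_original = 0.1443 × 250.0/10.04 = 3.592 mol/L

3.592 M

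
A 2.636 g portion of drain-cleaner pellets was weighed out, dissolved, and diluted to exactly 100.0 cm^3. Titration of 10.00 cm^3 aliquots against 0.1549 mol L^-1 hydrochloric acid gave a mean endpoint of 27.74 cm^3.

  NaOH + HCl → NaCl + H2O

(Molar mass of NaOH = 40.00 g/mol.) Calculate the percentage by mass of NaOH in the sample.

65.20 %

n(HCl) per titration = 0.02774 × 0.1549 = 4.297 × 10^-3 mol
n(NaOH) in each aliquot = 4.297 × 10^-3 mol (1:1 ratio)
n(NaOH) in the whole flask = 4.297 × 10^-3 × 100.0/10.00 = 0.04297 mol
mass of NaOH = 0.04297 × 40.00 = 1.719 g
% NaOH = 1.719 / 2.636 × 100 = 65.20 %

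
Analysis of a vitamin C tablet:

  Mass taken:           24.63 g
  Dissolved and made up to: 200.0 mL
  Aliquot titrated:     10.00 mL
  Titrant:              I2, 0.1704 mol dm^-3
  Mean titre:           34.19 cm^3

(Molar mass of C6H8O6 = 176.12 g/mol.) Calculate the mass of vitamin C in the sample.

C6H8O6 + I2 → C6H6O6 + 2 HI
n(I2) per titration = 0.03419 × 0.1704 = 5.826 × 10^-3 mol
n(C6H8O6) in each aliquot = 5.826 × 10^-3 mol (1:1 ratio)
n(C6H8O6) in the whole flask = 5.826 × 10^-3 × 200.0/10.00 = 0.1165 mol
mass of C6H8O6 = 0.1165 × 176.12 = 20.52 g

20.52 g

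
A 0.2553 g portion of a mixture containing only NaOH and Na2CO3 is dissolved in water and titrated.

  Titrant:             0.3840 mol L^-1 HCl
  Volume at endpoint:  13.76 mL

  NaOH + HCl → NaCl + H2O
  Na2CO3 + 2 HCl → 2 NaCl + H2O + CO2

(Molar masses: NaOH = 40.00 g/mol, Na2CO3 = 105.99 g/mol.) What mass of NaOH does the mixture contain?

0.07608 g

n(HCl) = 0.01376 × 0.3840 = 5.284 × 10^-3 mol
Let x = n(NaOH), y = n(Na2CO3).
Titrant: 1x + 2y = 5.284 × 10^-3;  mass: 40.00x + 105.99y = 0.2553
Solving, x = 1.902 × 10^-3 mol, y = 1.691 × 10^-3 mol
mass of NaOH = 1.902 × 10^-3 × 40.00 = 0.07608 g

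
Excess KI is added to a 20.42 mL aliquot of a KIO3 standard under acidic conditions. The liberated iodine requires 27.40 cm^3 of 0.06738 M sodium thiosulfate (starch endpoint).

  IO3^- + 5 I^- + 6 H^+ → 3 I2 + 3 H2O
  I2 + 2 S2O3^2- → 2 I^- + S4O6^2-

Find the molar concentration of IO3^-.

0.01507 M

n(S2O3^2-) = 0.02740 × 0.06738 = 1.846 × 10^-3 mol
n(I2) = n(S2O3^2-)/2 = 9.231 × 10^-4 mol
From the 1:3 ratio, n(IO3^-) in the aliquot = 1/3 × 9.231 × 10^-4 = 3.077 × 10^-4 mol
[IO3^-] = 3.077 × 10^-4 / 0.02042 = 0.01507 mol/L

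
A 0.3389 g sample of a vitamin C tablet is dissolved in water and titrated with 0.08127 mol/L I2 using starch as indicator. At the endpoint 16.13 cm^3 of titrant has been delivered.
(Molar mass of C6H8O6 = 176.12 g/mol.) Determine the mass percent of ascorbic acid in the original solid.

C6H8O6 + I2 → C6H6O6 + 2 HI
n(I2) = 0.01613 L × 0.08127 mol/L = 1.311 × 10^-3 mol
n(C6H8O6) = 1.311 × 10^-3 mol (1:1 ratio)
mass of C6H8O6 = 1.311 × 10^-3 × 176.12 g/mol = 0.2309 g
% C6H8O6 = 0.2309 / 0.3389 × 100 = 68.12 %

68.12 %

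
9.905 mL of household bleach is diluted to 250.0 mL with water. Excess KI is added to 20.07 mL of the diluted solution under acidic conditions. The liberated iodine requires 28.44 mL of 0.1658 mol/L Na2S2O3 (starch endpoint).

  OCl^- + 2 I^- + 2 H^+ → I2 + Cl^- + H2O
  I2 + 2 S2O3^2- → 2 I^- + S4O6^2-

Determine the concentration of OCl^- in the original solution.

n(S2O3^2-) = 0.02844 × 0.1658 = 4.715 × 10^-3 mol
n(I2) = n(S2O3^2-)/2 = 2.358 × 10^-3 mol
n(OCl^-) in the aliquot = 2.358 × 10^-3 mol (1:1 ratio)
[OCl^-]_dilute = 2.358 × 10^-3 / 0.02007 = 0.1175 mol/L
[OCl^-]_original = 0.1175 × 250.0/9.905 = 2.965 mol/L

2.965 mol/L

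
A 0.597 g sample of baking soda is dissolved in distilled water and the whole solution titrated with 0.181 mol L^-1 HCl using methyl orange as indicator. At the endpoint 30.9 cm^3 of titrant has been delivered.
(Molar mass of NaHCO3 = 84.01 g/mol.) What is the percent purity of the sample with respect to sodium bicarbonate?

78.7 %

NaHCO3 + HCl → NaCl + H2O + CO2
n(HCl) = 0.0309 L × 0.181 mol/L = 5.59 × 10^-3 mol
n(NaHCO3) = 5.59 × 10^-3 mol (1:1 ratio)
mass of NaHCO3 = 5.59 × 10^-3 × 84.01 g/mol = 0.470 g
% NaHCO3 = 0.470 / 0.597 × 100 = 78.7 %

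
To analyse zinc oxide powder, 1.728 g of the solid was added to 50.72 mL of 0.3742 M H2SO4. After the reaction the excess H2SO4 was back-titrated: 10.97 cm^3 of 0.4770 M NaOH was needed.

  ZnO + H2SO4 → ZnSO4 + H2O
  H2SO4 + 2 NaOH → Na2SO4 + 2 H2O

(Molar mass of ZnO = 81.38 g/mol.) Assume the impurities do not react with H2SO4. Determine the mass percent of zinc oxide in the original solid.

77.06 %

n(H2SO4) added = 0.05072 × 0.3742 = 0.01898 mol
n(NaOH) used in back-titration = 0.01097 × 0.4770 = 5.233 × 10^-3 mol
From the 1:2 ratio, n(H2SO4) left over = 1/2 × 5.233 × 10^-3 = 2.616 × 10^-3 mol
n(H2SO4) consumed by analyte = 0.01898 − 2.616 × 10^-3 = 0.01636 mol
n(ZnO) = 0.01636 mol (1:1 ratio)
mass of ZnO = 0.01636 × 81.38 = 1.332 g
% ZnO = 1.332 / 1.728 × 100 = 77.06 %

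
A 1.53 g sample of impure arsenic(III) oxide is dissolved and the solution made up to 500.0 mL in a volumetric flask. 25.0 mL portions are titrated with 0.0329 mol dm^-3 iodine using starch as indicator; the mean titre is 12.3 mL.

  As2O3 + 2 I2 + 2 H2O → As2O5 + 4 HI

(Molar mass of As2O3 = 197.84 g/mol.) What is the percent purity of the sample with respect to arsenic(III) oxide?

52.3 %

n(I2) per titration = 0.0123 × 0.0329 = 4.05 × 10^-4 mol
From the 1:2 ratio, n(As2O3) in each aliquot = 1/2 × 4.05 × 10^-4 = 2.02 × 10^-4 mol
n(As2O3) in the whole flask = 2.02 × 10^-4 × 500.0/25.0 = 4.05 × 10^-3 mol
mass of As2O3 = 4.05 × 10^-3 × 197.84 = 0.801 g
% As2O3 = 0.801 / 1.53 × 100 = 52.3 %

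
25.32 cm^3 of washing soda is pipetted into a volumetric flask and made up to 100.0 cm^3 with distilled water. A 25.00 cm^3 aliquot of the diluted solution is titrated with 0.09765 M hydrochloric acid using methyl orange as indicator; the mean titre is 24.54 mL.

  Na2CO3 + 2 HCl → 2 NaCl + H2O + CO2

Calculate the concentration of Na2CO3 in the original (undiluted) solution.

0.1893 M

n(HCl) = 0.02454 × 0.09765 = 2.396 × 10^-3 mol
From the 1:2 ratio, n(Na2CO3) in the aliquot = 1/2 × 2.396 × 10^-3 = 1.198 × 10^-3 mol
[Na2CO3]_dilute = 1.198 × 10^-3 / 0.02500 = 0.04793 mol/L
Dilution factor = 100.0 / 25.32 = 3.949
[Na2CO3]_stock = 0.04793 × 3.949 = 0.1893 mol/L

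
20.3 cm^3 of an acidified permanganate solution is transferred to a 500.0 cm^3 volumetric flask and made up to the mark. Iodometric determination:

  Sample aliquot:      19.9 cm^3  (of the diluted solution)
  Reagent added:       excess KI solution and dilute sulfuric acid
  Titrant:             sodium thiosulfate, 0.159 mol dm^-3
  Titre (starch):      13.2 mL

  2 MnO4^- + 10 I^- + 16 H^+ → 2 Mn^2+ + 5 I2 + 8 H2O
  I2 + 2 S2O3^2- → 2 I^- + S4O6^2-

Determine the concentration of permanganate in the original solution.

0.520 mol/L

n(S2O3^2-) = 0.0132 × 0.159 = 2.10 × 10^-3 mol
n(I2) = n(S2O3^2-)/2 = 1.05 × 10^-3 mol
From the 2:5 ratio, n(MnO4^-) in the aliquot = 2/5 × 1.05 × 10^-3 = 4.20 × 10^-4 mol
[MnO4^-]_dilute = 4.20 × 10^-4 / 0.0199 = 0.0211 mol/L
[MnO4^-]_original = 0.0211 × 500.0/20.3 = 0.520 mol/L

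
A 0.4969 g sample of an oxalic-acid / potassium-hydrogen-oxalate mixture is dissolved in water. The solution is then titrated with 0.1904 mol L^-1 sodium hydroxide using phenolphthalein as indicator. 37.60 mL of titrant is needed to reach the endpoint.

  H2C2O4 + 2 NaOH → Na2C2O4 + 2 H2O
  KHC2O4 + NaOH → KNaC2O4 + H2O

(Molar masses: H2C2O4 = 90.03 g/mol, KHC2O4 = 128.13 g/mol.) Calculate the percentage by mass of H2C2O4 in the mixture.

n(NaOH) = 0.03760 × 0.1904 = 7.159 × 10^-3 mol
Let x = n(H2C2O4), y = n(KHC2O4).
Titrant: 2x + 1y = 7.159 × 10^-3;  mass: 90.03x + 128.13y = 0.4969
Solving, x = 2.529 × 10^-3 mol, y = 2.101 × 10^-3 mol
mass of H2C2O4 = 2.529 × 10^-3 × 90.03 = 0.2277 g
% H2C2O4 = 0.2277 / 0.4969 × 100 = 45.82 %

45.82 %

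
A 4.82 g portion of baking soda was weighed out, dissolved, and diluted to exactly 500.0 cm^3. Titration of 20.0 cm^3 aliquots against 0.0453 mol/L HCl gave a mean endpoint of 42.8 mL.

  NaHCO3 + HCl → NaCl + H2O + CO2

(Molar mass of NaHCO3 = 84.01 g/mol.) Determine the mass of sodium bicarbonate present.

n(HCl) per titration = 0.0428 × 0.0453 = 1.94 × 10^-3 mol
n(NaHCO3) in each aliquot = 1.94 × 10^-3 mol (1:1 ratio)
n(NaHCO3) in the whole flask = 1.94 × 10^-3 × 500.0/20.0 = 0.0485 mol
mass of NaHCO3 = 0.0485 × 84.01 = 4.07 g

4.07 g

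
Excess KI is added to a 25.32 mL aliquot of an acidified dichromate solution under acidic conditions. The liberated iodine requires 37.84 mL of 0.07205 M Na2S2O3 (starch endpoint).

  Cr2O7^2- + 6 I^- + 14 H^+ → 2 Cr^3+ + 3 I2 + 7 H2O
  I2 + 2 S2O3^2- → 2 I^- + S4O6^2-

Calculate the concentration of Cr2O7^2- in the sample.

n(S2O3^2-) = 0.03784 × 0.07205 = 2.726 × 10^-3 mol
n(I2) = n(S2O3^2-)/2 = 1.363 × 10^-3 mol
From the 1:3 ratio, n(Cr2O7^2-) in the aliquot = 1/3 × 1.363 × 10^-3 = 4.544 × 10^-4 mol
[Cr2O7^2-] = 4.544 × 10^-4 / 0.02532 = 0.01795 mol/L

0.01795 M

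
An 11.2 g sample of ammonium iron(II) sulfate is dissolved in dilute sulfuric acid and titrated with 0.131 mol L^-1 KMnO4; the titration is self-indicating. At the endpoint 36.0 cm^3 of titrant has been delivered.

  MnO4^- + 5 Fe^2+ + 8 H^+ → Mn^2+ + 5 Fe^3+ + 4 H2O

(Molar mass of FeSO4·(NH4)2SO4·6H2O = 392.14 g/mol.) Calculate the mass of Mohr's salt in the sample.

9.25 g

n(KMnO4) = 0.0360 L × 0.131 mol/L = 4.72 × 10^-3 mol
From the 5:1 ratio, n(FeSO4·(NH4)2SO4·6H2O) = 5/1 × 4.72 × 10^-3 = 0.0236 mol
mass of FeSO4·(NH4)2SO4·6H2O = 0.0236 × 392.14 g/mol = 9.25 g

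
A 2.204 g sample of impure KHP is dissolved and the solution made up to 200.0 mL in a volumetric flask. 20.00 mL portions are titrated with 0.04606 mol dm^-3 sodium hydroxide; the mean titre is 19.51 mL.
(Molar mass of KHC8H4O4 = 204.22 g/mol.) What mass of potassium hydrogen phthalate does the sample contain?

1.835 g

KHC8H4O4 + NaOH → KNaC8H4O4 + H2O
n(NaOH) per titration = 0.01951 × 0.04606 = 8.986 × 10^-4 mol
n(KHC8H4O4) in each aliquot = 8.986 × 10^-4 mol (1:1 ratio)
n(KHC8H4O4) in the whole flask = 8.986 × 10^-4 × 200.0/20.00 = 8.986 × 10^-3 mol
mass of KHC8H4O4 = 8.986 × 10^-3 × 204.22 = 1.835 g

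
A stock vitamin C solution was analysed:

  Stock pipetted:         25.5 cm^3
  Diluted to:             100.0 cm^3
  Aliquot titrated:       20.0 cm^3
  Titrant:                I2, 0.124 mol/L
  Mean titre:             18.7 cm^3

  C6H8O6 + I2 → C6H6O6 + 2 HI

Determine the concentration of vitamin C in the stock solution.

n(I2) = 0.0187 × 0.124 = 2.32 × 10^-3 mol
n(C6H8O6) in the aliquot = 2.32 × 10^-3 mol (1:1 ratio)
[C6H8O6]_dilute = 2.32 × 10^-3 / 0.0200 = 0.116 mol/L
Dilution factor = 100.0 / 25.5 = 3.922
[C6H8O6]_stock = 0.116 × 3.922 = 0.455 mol/L

0.455 mol/L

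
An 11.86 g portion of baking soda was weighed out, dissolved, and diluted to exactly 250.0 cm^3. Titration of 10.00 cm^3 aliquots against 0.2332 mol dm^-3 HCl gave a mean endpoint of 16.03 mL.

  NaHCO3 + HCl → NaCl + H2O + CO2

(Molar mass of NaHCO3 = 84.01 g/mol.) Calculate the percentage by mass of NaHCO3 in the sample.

n(HCl) per titration = 0.01603 × 0.2332 = 3.738 × 10^-3 mol
n(NaHCO3) in each aliquot = 3.738 × 10^-3 mol (1:1 ratio)
n(NaHCO3) in the whole flask = 3.738 × 10^-3 × 250.0/10.00 = 0.09345 mol
mass of NaHCO3 = 0.09345 × 84.01 = 7.851 g
% NaHCO3 = 7.851 / 11.86 × 100 = 66.20 %

66.20 %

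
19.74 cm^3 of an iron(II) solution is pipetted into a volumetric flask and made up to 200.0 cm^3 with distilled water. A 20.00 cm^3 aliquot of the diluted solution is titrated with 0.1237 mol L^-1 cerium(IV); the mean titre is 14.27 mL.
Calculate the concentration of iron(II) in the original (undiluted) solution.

Ce^4+ + Fe^2+ → Ce^3+ + Fe^3+
n(Ce4+) = 0.01427 × 0.1237 = 1.765 × 10^-3 mol
n(Fe2+) in the aliquot = 1.765 × 10^-3 mol (1:1 ratio)
[Fe2+]_dilute = 1.765 × 10^-3 / 0.02000 = 0.08826 mol/L
Dilution factor = 200.0 / 19.74 = 10.13
[Fe2+]_stock = 0.08826 × 10.13 = 0.8942 mol/L

0.8942 mol/L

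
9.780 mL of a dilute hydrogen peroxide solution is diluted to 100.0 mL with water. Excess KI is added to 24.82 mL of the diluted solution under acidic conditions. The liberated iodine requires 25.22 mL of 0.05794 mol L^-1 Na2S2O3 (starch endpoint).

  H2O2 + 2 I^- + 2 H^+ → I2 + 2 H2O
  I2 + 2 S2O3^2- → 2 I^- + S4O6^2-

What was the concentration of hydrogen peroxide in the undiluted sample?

0.3010 mol/L

n(S2O3^2-) = 0.02522 × 0.05794 = 1.461 × 10^-3 mol
n(I2) = n(S2O3^2-)/2 = 7.306 × 10^-4 mol
n(H2O2) in the aliquot = 7.306 × 10^-4 mol (1:1 ratio)
[H2O2]_dilute = 7.306 × 10^-4 / 0.02482 = 0.02944 mol/L
[H2O2]_original = 0.02944 × 100.0/9.780 = 0.3010 mol/L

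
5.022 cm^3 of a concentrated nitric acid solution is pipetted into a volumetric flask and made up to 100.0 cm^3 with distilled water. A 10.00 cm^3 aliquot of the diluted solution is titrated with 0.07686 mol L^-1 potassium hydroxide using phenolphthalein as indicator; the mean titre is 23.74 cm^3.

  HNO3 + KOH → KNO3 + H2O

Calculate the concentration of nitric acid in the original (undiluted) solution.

n(KOH) = 0.02374 × 0.07686 = 1.825 × 10^-3 mol
n(HNO3) in the aliquot = 1.825 × 10^-3 mol (1:1 ratio)
[HNO3]_dilute = 1.825 × 10^-3 / 0.01000 = 0.1825 mol/L
Dilution factor = 100.0 / 5.022 = 19.91
[HNO3]_stock = 0.1825 × 19.91 = 3.633 mol/L

3.633 mol/L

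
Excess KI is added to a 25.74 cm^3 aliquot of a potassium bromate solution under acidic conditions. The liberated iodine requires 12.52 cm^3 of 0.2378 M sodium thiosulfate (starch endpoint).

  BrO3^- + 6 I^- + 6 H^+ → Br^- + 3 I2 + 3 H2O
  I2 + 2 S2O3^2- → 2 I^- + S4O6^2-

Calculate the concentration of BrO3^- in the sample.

0.01928 M

n(S2O3^2-) = 0.01252 × 0.2378 = 2.977 × 10^-3 mol
n(I2) = n(S2O3^2-)/2 = 1.489 × 10^-3 mol
From the 1:3 ratio, n(BrO3^-) in the aliquot = 1/3 × 1.489 × 10^-3 = 4.962 × 10^-4 mol
[BrO3^-] = 4.962 × 10^-4 / 0.02574 = 0.01928 mol/L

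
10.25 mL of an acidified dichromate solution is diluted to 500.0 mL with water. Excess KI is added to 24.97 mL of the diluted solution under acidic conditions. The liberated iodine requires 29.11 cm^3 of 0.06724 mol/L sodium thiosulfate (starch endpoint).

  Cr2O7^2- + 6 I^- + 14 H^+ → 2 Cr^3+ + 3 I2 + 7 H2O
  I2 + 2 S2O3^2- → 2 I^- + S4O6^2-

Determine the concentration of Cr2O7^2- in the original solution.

0.6373 mol/L

n(S2O3^2-) = 0.02911 × 0.06724 = 1.957 × 10^-3 mol
n(I2) = n(S2O3^2-)/2 = 9.787 × 10^-4 mol
From the 1:3 ratio, n(Cr2O7^2-) in the aliquot = 1/3 × 9.787 × 10^-4 = 3.262 × 10^-4 mol
[Cr2O7^2-]_dilute = 3.262 × 10^-4 / 0.02497 = 0.01306 mol/L
[Cr2O7^2-]_original = 0.01306 × 500.0/10.25 = 0.6373 mol/L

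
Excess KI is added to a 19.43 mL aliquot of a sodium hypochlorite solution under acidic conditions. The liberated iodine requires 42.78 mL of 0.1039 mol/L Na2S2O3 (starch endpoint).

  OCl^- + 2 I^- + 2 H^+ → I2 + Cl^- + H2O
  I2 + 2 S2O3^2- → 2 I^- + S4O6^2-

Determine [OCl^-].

0.1144 mol/L

n(S2O3^2-) = 0.04278 × 0.1039 = 4.445 × 10^-3 mol
n(I2) = n(S2O3^2-)/2 = 2.222 × 10^-3 mol
n(OCl^-) in the aliquot = 2.222 × 10^-3 mol (1:1 ratio)
[OCl^-] = 2.222 × 10^-3 / 0.01943 = 0.1144 mol/L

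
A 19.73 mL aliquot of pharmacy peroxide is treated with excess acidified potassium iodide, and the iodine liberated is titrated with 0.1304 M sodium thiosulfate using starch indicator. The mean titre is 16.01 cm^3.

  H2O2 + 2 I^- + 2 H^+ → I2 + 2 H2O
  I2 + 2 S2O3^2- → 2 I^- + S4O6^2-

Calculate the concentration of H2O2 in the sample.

n(S2O3^2-) = 0.01601 × 0.1304 = 2.088 × 10^-3 mol
n(I2) = n(S2O3^2-)/2 = 1.044 × 10^-3 mol
n(H2O2) in the aliquot = 1.044 × 10^-3 mol (1:1 ratio)
[H2O2] = 1.044 × 10^-3 / 0.01973 = 0.05291 mol/L

0.05291 M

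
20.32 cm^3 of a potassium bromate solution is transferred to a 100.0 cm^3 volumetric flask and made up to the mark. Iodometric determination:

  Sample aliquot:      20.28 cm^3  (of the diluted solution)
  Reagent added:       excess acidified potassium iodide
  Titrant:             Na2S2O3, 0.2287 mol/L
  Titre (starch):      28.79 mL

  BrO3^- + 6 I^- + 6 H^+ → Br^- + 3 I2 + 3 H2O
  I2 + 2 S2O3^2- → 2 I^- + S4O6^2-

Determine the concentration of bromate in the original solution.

0.2663 mol/L

n(S2O3^2-) = 0.02879 × 0.2287 = 6.584 × 10^-3 mol
n(I2) = n(S2O3^2-)/2 = 3.292 × 10^-3 mol
From the 1:3 ratio, n(BrO3^-) in the aliquot = 1/3 × 3.292 × 10^-3 = 1.097 × 10^-3 mol
[BrO3^-]_dilute = 1.097 × 10^-3 / 0.02028 = 0.05411 mol/L
[BrO3^-]_original = 0.05411 × 100.0/20.32 = 0.2663 mol/L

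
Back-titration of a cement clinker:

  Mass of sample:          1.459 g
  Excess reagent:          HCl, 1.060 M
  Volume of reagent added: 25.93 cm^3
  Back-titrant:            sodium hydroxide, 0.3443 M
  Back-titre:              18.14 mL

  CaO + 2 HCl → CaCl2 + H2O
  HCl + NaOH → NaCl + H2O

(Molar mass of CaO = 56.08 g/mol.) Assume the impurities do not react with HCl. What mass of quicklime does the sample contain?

0.5956 g

n(HCl) added = 0.02593 × 1.060 = 0.02749 mol
n(NaOH) used in back-titration = 0.01814 × 0.3443 = 6.246 × 10^-3 mol
n(HCl) left over = 6.246 × 10^-3 mol (1:1 ratio)
n(HCl) consumed by analyte = 0.02749 − 6.246 × 10^-3 = 0.02124 mol
From the 1:2 ratio, n(CaO) = 1/2 × 0.02124 = 0.01062 mol
mass of CaO = 0.01062 × 56.08 = 0.5956 g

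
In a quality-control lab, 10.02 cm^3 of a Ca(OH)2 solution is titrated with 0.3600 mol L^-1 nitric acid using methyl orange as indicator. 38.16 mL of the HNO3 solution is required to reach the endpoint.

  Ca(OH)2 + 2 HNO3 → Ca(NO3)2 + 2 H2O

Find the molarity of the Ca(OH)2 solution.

0.6855 mol/L

n(HNO3) = 0.03816 L × 0.3600 mol/L = 0.01374 mol
From the 1:2 mole ratio, n(Ca(OH)2) = 1/2 × 0.01374 = 6.869 × 10^-3 mol
[Ca(OH)2] = 6.869 × 10^-3 mol / 0.01002 L = 0.6855 mol/L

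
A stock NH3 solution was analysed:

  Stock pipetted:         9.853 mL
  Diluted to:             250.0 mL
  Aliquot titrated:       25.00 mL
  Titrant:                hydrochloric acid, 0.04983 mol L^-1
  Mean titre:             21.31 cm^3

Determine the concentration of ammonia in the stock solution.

1.078 mol/L

NH3 + HCl → NH4Cl
n(HCl) = 0.02131 × 0.04983 = 1.062 × 10^-3 mol
n(NH3) in the aliquot = 1.062 × 10^-3 mol (1:1 ratio)
[NH3]_dilute = 1.062 × 10^-3 / 0.02500 = 0.04248 mol/L
Dilution factor = 250.0 / 9.853 = 25.37
[NH3]_stock = 0.04248 × 25.37 = 1.078 mol/L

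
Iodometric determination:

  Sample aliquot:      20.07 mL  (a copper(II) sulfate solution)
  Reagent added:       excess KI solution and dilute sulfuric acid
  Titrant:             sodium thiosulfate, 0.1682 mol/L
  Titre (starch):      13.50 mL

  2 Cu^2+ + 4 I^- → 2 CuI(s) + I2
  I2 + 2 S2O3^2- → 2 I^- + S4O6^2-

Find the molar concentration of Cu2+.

0.1131 mol/L

n(S2O3^2-) = 0.01350 × 0.1682 = 2.271 × 10^-3 mol
n(I2) = n(S2O3^2-)/2 = 1.135 × 10^-3 mol
From the 2:1 ratio, n(Cu2+) in the aliquot = 2/1 × 1.135 × 10^-3 = 2.271 × 10^-3 mol
[Cu2+] = 2.271 × 10^-3 / 0.02007 = 0.1131 mol/L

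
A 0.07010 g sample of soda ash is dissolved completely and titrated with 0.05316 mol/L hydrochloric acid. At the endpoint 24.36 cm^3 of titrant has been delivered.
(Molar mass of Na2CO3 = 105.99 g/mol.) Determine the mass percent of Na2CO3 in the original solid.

97.90 %

Na2CO3 + 2 HCl → 2 NaCl + H2O + CO2
n(HCl) = 0.02436 L × 0.05316 mol/L = 1.295 × 10^-3 mol
From the 1:2 ratio, n(Na2CO3) = 1/2 × 1.295 × 10^-3 = 6.475 × 10^-4 mol
mass of Na2CO3 = 6.475 × 10^-4 × 105.99 g/mol = 0.06863 g
% Na2CO3 = 0.06863 / 0.07010 × 100 = 97.90 %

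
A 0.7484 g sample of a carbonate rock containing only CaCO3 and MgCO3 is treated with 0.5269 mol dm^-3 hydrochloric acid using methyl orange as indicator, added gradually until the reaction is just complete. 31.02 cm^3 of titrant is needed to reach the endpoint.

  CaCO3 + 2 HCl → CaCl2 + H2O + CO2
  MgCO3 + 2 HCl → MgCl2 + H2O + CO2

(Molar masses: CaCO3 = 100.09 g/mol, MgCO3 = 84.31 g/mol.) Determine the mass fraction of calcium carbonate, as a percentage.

50.34 %

n(HCl) = 0.03102 × 0.5269 = 0.01634 mol
Let x = n(CaCO3), y = n(MgCO3).
Titrant: 2x + 2y = 0.01634;  mass: 100.09x + 84.31y = 0.7484
Solving, x = 3.764 × 10^-3 mol, y = 4.408 × 10^-3 mol
mass of CaCO3 = 3.764 × 10^-3 × 100.09 = 0.3768 g
% CaCO3 = 0.3768 / 0.7484 × 100 = 50.34 %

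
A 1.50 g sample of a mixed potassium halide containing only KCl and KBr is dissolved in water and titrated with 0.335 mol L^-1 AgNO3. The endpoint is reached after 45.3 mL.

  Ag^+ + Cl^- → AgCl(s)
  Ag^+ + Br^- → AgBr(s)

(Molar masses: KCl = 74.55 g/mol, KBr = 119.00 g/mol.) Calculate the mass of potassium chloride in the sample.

0.513 g

n(AgNO3) = 0.0453 × 0.335 = 0.0152 mol
Let x = n(KCl), y = n(KBr).
Titrant: 1x + 1y = 0.0152;  mass: 74.55x + 119.00y = 1.50
Solving, x = 6.88 × 10^-3 mol, y = 8.29 × 10^-3 mol
mass of KCl = 6.88 × 10^-3 × 74.55 = 0.513 g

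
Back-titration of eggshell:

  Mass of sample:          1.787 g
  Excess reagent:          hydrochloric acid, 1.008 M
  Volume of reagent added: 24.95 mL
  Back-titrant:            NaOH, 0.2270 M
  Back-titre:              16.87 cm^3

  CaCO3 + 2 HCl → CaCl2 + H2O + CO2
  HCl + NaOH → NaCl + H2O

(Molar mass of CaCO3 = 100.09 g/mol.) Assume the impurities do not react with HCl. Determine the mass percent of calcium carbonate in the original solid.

n(HCl) added = 0.02495 × 1.008 = 0.02515 mol
n(NaOH) used in back-titration = 0.01687 × 0.2270 = 3.829 × 10^-3 mol
n(HCl) left over = 3.829 × 10^-3 mol (1:1 ratio)
n(HCl) consumed by analyte = 0.02515 − 3.829 × 10^-3 = 0.02132 mol
From the 1:2 ratio, n(CaCO3) = 1/2 × 0.02132 = 0.01066 mol
mass of CaCO3 = 0.01066 × 100.09 = 1.067 g
% CaCO3 = 1.067 / 1.787 × 100 = 59.71 %

59.71 %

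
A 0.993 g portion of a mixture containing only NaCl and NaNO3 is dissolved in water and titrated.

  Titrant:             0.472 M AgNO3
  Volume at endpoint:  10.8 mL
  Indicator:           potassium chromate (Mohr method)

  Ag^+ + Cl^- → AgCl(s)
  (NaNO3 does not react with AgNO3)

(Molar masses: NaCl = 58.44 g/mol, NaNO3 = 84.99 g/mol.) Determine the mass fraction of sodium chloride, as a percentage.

n(AgNO3) = 0.0108 × 0.472 = 5.10 × 10^-3 mol
Let x = n(NaCl), y = n(NaNO3).
Titrant: 1x = 5.10 × 10^-3;  mass: 58.44x + 84.99y = 0.993
Solving, x = 5.10 × 10^-3 mol, y = 8.18 × 10^-3 mol
mass of NaCl = 5.10 × 10^-3 × 58.44 = 0.298 g
% NaCl = 0.298 / 0.993 × 100 = 30.0 %

30.0 %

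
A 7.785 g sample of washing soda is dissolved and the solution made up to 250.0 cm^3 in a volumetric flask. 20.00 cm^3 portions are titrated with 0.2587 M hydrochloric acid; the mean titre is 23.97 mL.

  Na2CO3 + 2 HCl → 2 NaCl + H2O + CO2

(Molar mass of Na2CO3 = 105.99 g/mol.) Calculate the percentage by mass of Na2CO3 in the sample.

52.77 %

n(HCl) per titration = 0.02397 × 0.2587 = 6.201 × 10^-3 mol
From the 1:2 ratio, n(Na2CO3) in each aliquot = 1/2 × 6.201 × 10^-3 = 3.101 × 10^-3 mol
n(Na2CO3) in the whole flask = 3.101 × 10^-3 × 250.0/20.00 = 0.03876 mol
mass of Na2CO3 = 0.03876 × 105.99 = 4.108 g
% Na2CO3 = 4.108 / 7.785 × 100 = 52.77 %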